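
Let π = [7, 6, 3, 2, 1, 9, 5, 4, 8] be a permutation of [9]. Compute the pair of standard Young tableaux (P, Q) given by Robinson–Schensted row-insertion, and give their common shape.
P = [1, 4, 8] / [2, 5] / [3, 9] / [6] / [7];  Q = [1, 6, 9] / [2, 7] / [3, 8] / [4] / [5];  common shape = (3, 2, 2, 1, 1)

Row-insert the values π_1, π_2, … into P one at a time, bumping the leftmost entry strictly greater than the inserted value down to the next row. The recording tableau Q records, in position (i, j), the step at which that cell was added to P.
  Insert 7 (step 1): P = [7];  Q = [1]
  Insert 6 (step 2): P = [6] / [7];  Q = [1] / [2]
  Insert 3 (step 3): P = [3] / [6] / [7];  Q = [1] / [2] / [3]
  Insert 2 (step 4): P = [2] / [3] / [6] / [7];  Q = [1] / [2] / [3] / [4]
  Insert 1 (step 5): P = [1] / [2] / [3] / [6] / [7];  Q = [1] / [2] / [3] / [4] / [5]
  Insert 9 (step 6): P = [1, 9] / [2] / [3] / [6] / [7];  Q = [1, 6] / [2] / [3] / [4] / [5]
  Insert 5 (step 7): P = [1, 5] / [2, 9] / [3] / [6] / [7];  Q = [1, 6] / [2, 7] / [3] / [4] / [5]
  Insert 4 (step 8): P = [1, 4] / [2, 5] / [3, 9] / [6] / [7];  Q = [1, 6] / [2, 7] / [3, 8] / [4] / [5]
  Insert 8 (step 9): P = [1, 4, 8] / [2, 5] / [3, 9] / [6] / [7];  Q = [1, 6, 9] / [2, 7] / [3, 8] / [4] / [5]
Final shape: (3, 2, 2, 1, 1).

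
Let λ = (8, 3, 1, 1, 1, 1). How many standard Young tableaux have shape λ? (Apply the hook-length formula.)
# SYT of shape (8, 3, 1, 1, 1, 1) = 44550

Hook-length formula: f^λ = n! / Π hook(c), product over all cells c of the Young diagram. For λ = (8, 3, 1, 1, 1, 1), n = 15 boxes. Hook lengths by row (left-to-right, top-to-bottom): [13, 8, 7, 5, 4, 3, 2, 1]; [7, 2, 1]; [4]; [3]; [2]; [1]. Product of hooks = 29352960. So f^λ = 15! / 29352960 = 1307674368000 / 29352960 = 44550.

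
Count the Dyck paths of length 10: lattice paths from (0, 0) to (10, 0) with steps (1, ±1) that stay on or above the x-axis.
C_5 = 42

These Dyck paths are counted by the Catalan number C_n = (1/(n + 1)) · C(2n, n). For n = 5: C_5 = (1/6) · C(10, 5) = 252/6 = 42.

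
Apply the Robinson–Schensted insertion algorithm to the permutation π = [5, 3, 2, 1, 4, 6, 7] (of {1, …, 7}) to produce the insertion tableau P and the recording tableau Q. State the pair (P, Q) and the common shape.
P = [1, 4, 6, 7] / [2] / [3] / [5];  Q = [1, 5, 6, 7] / [2] / [3] / [4];  common shape = (4, 1, 1, 1)

Row-insert the values π_1, π_2, … into P one at a time, bumping the leftmost entry strictly greater than the inserted value down to the next row. The recording tableau Q records, in position (i, j), the step at which that cell was added to P.
  Insert 5 (step 1): P = [5];  Q = [1]
  Insert 3 (step 2): P = [3] / [5];  Q = [1] / [2]
  Insert 2 (step 3): P = [2] / [3] / [5];  Q = [1] / [2] / [3]
  Insert 1 (step 4): P = [1] / [2] / [3] / [5];  Q = [1] / [2] / [3] / [4]
  Insert 4 (step 5): P = [1, 4] / [2] / [3] / [5];  Q = [1, 5] / [2] / [3] / [4]
  Insert 6 (step 6): P = [1, 4, 6] / [2] / [3] / [5];  Q = [1, 5, 6] / [2] / [3] / [4]
  Insert 7 (step 7): P = [1, 4, 6, 7] / [2] / [3] / [5];  Q = [1, 5, 6, 7] / [2] / [3] / [4]
Final shape: (4, 1, 1, 1).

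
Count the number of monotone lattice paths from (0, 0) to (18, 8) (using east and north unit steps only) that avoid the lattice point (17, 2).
Number of paths = 1561078

Total paths from (0, 0) to (18, 8): C(26, 18) = 1562275. Paths through (17, 2): (paths (0, 0) → (17, 2)) × (paths (17, 2) → (18, 8)) = C(19, 17) · C(7, 1) = 171 · 7 = 1197. Avoidance count = 1562275 − 1197 = 1561078.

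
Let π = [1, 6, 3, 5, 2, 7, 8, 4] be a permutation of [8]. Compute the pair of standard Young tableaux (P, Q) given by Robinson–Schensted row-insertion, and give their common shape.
P = [1, 2, 4, 7, 8] / [3, 5] / [6];  Q = [1, 2, 4, 6, 7] / [3, 8] / [5];  common shape = (5, 2, 1)

Row-insert the values π_1, π_2, … into P one at a time, bumping the leftmost entry strictly greater than the inserted value down to the next row. The recording tableau Q records, in position (i, j), the step at which that cell was added to P.
  Insert 1 (step 1): P = [1];  Q = [1]
  Insert 6 (step 2): P = [1, 6];  Q = [1, 2]
  Insert 3 (step 3): P = [1, 3] / [6];  Q = [1, 2] / [3]
  Insert 5 (step 4): P = [1, 3, 5] / [6];  Q = [1, 2, 4] / [3]
  Insert 2 (step 5): P = [1, 2, 5] / [3] / [6];  Q = [1, 2, 4] / [3] / [5]
  Insert 7 (step 6): P = [1, 2, 5, 7] / [3] / [6];  Q = [1, 2, 4, 6] / [3] / [5]
  Insert 8 (step 7): P = [1, 2, 5, 7, 8] / [3] / [6];  Q = [1, 2, 4, 6, 7] / [3] / [5]
  Insert 4 (step 8): P = [1, 2, 4, 7, 8] / [3, 5] / [6];  Q = [1, 2, 4, 6, 7] / [3, 8] / [5]
Final shape: (5, 2, 1).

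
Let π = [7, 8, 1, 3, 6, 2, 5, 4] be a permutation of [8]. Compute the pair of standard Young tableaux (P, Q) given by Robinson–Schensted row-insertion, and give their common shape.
P = [1, 2, 4] / [3, 5] / [6, 8] / [7];  Q = [1, 2, 5] / [3, 4] / [6, 7] / [8];  common shape = (3, 2, 2, 1)

Row-insert the values π_1, π_2, … into P one at a time, bumping the leftmost entry strictly greater than the inserted value down to the next row. The recording tableau Q records, in position (i, j), the step at which that cell was added to P.
  Insert 7 (step 1): P = [7];  Q = [1]
  Insert 8 (step 2): P = [7, 8];  Q = [1, 2]
  Insert 1 (step 3): P = [1, 8] / [7];  Q = [1, 2] / [3]
  Insert 3 (step 4): P = [1, 3] / [7, 8];  Q = [1, 2] / [3, 4]
  Insert 6 (step 5): P = [1, 3, 6] / [7, 8];  Q = [1, 2, 5] / [3, 4]
  Insert 2 (step 6): P = [1, 2, 6] / [3, 8] / [7];  Q = [1, 2, 5] / [3, 4] / [6]
  Insert 5 (step 7): P = [1, 2, 5] / [3, 6] / [7, 8];  Q = [1, 2, 5] / [3, 4] / [6, 7]
  Insert 4 (step 8): P = [1, 2, 4] / [3, 5] / [6, 8] / [7];  Q = [1, 2, 5] / [3, 4] / [6, 7] / [8]
Final shape: (3, 2, 2, 1).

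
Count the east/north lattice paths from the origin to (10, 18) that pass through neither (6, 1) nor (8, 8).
Number of paths = 12248427

Inclusion–exclusion. Total paths: C(28, 10) = 13123110. Through P₁: C(7, 6)·C(21, 4) = 41895. Through P₂: C(16, 8)·C(12, 2) = 849420. Since P₁ is strictly southwest of P₂, a monotone path through both must visit P₁ then P₂; paths through both = C(7, 6)·C(9, 2)·C(12, 2) = 16632. Avoid both = 13123110 − 41895 − 849420 + 16632 = 12248427.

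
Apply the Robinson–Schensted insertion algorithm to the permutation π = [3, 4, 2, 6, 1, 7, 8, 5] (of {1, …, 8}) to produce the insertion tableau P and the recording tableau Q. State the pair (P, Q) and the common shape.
P = [1, 4, 5, 7, 8] / [2, 6] / [3];  Q = [1, 2, 4, 6, 7] / [3, 8] / [5];  common shape = (5, 2, 1)

Row-insert the values π_1, π_2, … into P one at a time, bumping the leftmost entry strictly greater than the inserted value down to the next row. The recording tableau Q records, in position (i, j), the step at which that cell was added to P.
  Insert 3 (step 1): P = [3];  Q = [1]
  Insert 4 (step 2): P = [3, 4];  Q = [1, 2]
  Insert 2 (step 3): P = [2, 4] / [3];  Q = [1, 2] / [3]
  Insert 6 (step 4): P = [2, 4, 6] / [3];  Q = [1, 2, 4] / [3]
  Insert 1 (step 5): P = [1, 4, 6] / [2] / [3];  Q = [1, 2, 4] / [3] / [5]
  Insert 7 (step 6): P = [1, 4, 6, 7] / [2] / [3];  Q = [1, 2, 4, 6] / [3] / [5]
  Insert 8 (step 7): P = [1, 4, 6, 7, 8] / [2] / [3];  Q = [1, 2, 4, 6, 7] / [3] / [5]
  Insert 5 (step 8): P = [1, 4, 5, 7, 8] / [2, 6] / [3];  Q = [1, 2, 4, 6, 7] / [3, 8] / [5]
Final shape: (5, 2, 1).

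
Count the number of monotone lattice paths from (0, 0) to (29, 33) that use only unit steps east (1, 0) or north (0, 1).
Number of paths = 409894288378212890

A monotone lattice path from (0, 0) to (29, 33) consists of 29 east steps and 33 north steps in some order, so it is determined by which 29 of the 62 steps are east. The count is C(62, 29) = 409894288378212890.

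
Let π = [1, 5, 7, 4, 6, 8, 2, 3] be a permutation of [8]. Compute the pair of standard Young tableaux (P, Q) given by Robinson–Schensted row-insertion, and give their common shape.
P = [1, 2, 3, 8] / [4, 6] / [5, 7];  Q = [1, 2, 3, 6] / [4, 5] / [7, 8];  common shape = (4, 2, 2)

Row-insert the values π_1, π_2, … into P one at a time, bumping the leftmost entry strictly greater than the inserted value down to the next row. The recording tableau Q records, in position (i, j), the step at which that cell was added to P.
  Insert 1 (step 1): P = [1];  Q = [1]
  Insert 5 (step 2): P = [1, 5];  Q = [1, 2]
  Insert 7 (step 3): P = [1, 5, 7];  Q = [1, 2, 3]
  Insert 4 (step 4): P = [1, 4, 7] / [5];  Q = [1, 2, 3] / [4]
  Insert 6 (step 5): P = [1, 4, 6] / [5, 7];  Q = [1, 2, 3] / [4, 5]
  Insert 8 (step 6): P = [1, 4, 6, 8] / [5, 7];  Q = [1, 2, 3, 6] / [4, 5]
  Insert 2 (step 7): P = [1, 2, 6, 8] / [4, 7] / [5];  Q = [1, 2, 3, 6] / [4, 5] / [7]
  Insert 3 (step 8): P = [1, 2, 3, 8] / [4, 6] / [5, 7];  Q = [1, 2, 3, 6] / [4, 5] / [7, 8]
Final shape: (4, 2, 2).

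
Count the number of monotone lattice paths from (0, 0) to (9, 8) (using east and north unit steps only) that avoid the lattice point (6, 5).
Number of paths = 15070

Total paths from (0, 0) to (9, 8): C(17, 9) = 24310. Paths through (6, 5): (paths (0, 0) → (6, 5)) × (paths (6, 5) → (9, 8)) = C(11, 6) · C(6, 3) = 462 · 20 = 9240. Avoidance count = 24310 − 9240 = 15070.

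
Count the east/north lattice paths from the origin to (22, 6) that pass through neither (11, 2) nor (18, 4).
Number of paths = 202665

Inclusion–exclusion. Total paths: C(28, 22) = 376740. Through P₁: C(13, 11)·C(15, 11) = 106470. Through P₂: C(22, 18)·C(6, 4) = 109725. Since P₁ is strictly southwest of P₂, a monotone path through both must visit P₁ then P₂; paths through both = C(13, 11)·C(9, 7)·C(6, 4) = 42120. Avoid both = 376740 − 106470 − 109725 + 42120 = 202665.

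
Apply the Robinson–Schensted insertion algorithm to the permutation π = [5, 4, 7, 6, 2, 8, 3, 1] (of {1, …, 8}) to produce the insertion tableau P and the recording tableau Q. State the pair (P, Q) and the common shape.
P = [1, 3, 8] / [2, 6] / [4, 7] / [5];  Q = [1, 3, 6] / [2, 4] / [5, 7] / [8];  common shape = (3, 2, 2, 1)

Row-insert the values π_1, π_2, … into P one at a time, bumping the leftmost entry strictly greater than the inserted value down to the next row. The recording tableau Q records, in position (i, j), the step at which that cell was added to P.
  Insert 5 (step 1): P = [5];  Q = [1]
  Insert 4 (step 2): P = [4] / [5];  Q = [1] / [2]
  Insert 7 (step 3): P = [4, 7] / [5];  Q = [1, 3] / [2]
  Insert 6 (step 4): P = [4, 6] / [5, 7];  Q = [1, 3] / [2, 4]
  Insert 2 (step 5): P = [2, 6] / [4, 7] / [5];  Q = [1, 3] / [2, 4] / [5]
  Insert 8 (step 6): P = [2, 6, 8] / [4, 7] / [5];  Q = [1, 3, 6] / [2, 4] / [5]
  Insert 3 (step 7): P = [2, 3, 8] / [4, 6] / [5, 7];  Q = [1, 3, 6] / [2, 4] / [5, 7]
  Insert 1 (step 8): P = [1, 3, 8] / [2, 6] / [4, 7] / [5];  Q = [1, 3, 6] / [2, 4] / [5, 7] / [8]
Final shape: (3, 2, 2, 1).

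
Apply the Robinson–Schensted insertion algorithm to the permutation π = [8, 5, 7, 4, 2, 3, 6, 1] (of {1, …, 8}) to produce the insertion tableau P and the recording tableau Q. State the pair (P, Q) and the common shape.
P = [1, 3, 6] / [2, 7] / [4] / [5] / [8];  Q = [1, 3, 7] / [2, 6] / [4] / [5] / [8];  common shape = (3, 2, 1, 1, 1)

Row-insert the values π_1, π_2, … into P one at a time, bumping the leftmost entry strictly greater than the inserted value down to the next row. The recording tableau Q records, in position (i, j), the step at which that cell was added to P.
  Insert 8 (step 1): P = [8];  Q = [1]
  Insert 5 (step 2): P = [5] / [8];  Q = [1] / [2]
  Insert 7 (step 3): P = [5, 7] / [8];  Q = [1, 3] / [2]
  Insert 4 (step 4): P = [4, 7] / [5] / [8];  Q = [1, 3] / [2] / [4]
  Insert 2 (step 5): P = [2, 7] / [4] / [5] / [8];  Q = [1, 3] / [2] / [4] / [5]
  Insert 3 (step 6): P = [2, 3] / [4, 7] / [5] / [8];  Q = [1, 3] / [2, 6] / [4] / [5]
  Insert 6 (step 7): P = [2, 3, 6] / [4, 7] / [5] / [8];  Q = [1, 3, 7] / [2, 6] / [4] / [5]
  Insert 1 (step 8): P = [1, 3, 6] / [2, 7] / [4] / [5] / [8];  Q = [1, 3, 7] / [2, 6] / [4] / [5] / [8]
Final shape: (3, 2, 1, 1, 1).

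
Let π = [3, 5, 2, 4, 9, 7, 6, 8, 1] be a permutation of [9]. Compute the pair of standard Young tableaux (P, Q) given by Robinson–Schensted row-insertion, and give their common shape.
P = [1, 4, 6, 8] / [2, 5, 7] / [3] / [9];  Q = [1, 2, 5, 8] / [3, 4, 6] / [7] / [9];  common shape = (4, 3, 1, 1)

Row-insert the values π_1, π_2, … into P one at a time, bumping the leftmost entry strictly greater than the inserted value down to the next row. The recording tableau Q records, in position (i, j), the step at which that cell was added to P.
  Insert 3 (step 1): P = [3];  Q = [1]
  Insert 5 (step 2): P = [3, 5];  Q = [1, 2]
  Insert 2 (step 3): P = [2, 5] / [3];  Q = [1, 2] / [3]
  Insert 4 (step 4): P = [2, 4] / [3, 5];  Q = [1, 2] / [3, 4]
  Insert 9 (step 5): P = [2, 4, 9] / [3, 5];  Q = [1, 2, 5] / [3, 4]
  Insert 7 (step 6): P = [2, 4, 7] / [3, 5, 9];  Q = [1, 2, 5] / [3, 4, 6]
  Insert 6 (step 7): P = [2, 4, 6] / [3, 5, 7] / [9];  Q = [1, 2, 5] / [3, 4, 6] / [7]
  Insert 8 (step 8): P = [2, 4, 6, 8] / [3, 5, 7] / [9];  Q = [1, 2, 5, 8] / [3, 4, 6] / [7]
  Insert 1 (step 9): P = [1, 4, 6, 8] / [2, 5, 7] / [3] / [9];  Q = [1, 2, 5, 8] / [3, 4, 6] / [7] / [9]
Final shape: (4, 3, 1, 1).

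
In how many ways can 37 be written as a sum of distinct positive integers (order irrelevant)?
q(37) = 760

A partition into distinct parts is a strictly decreasing sequence summing to n. The recurrence d(n, m) = d(n, m−1) + d(n−m, m−1) (use part m at most once) with q(n) = d(n, n) gives q(37) = 760. (Euler's theorem: # distinct-part partitions = # odd-part partitions.)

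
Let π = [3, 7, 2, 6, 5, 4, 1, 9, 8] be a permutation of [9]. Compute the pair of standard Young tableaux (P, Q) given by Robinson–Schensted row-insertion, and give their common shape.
P = [1, 4, 8] / [2, 5, 9] / [3] / [6] / [7];  Q = [1, 2, 8] / [3, 4, 9] / [5] / [6] / [7];  common shape = (3, 3, 1, 1, 1)

Row-insert the values π_1, π_2, … into P one at a time, bumping the leftmost entry strictly greater than the inserted value down to the next row. The recording tableau Q records, in position (i, j), the step at which that cell was added to P.
  Insert 3 (step 1): P = [3];  Q = [1]
  Insert 7 (step 2): P = [3, 7];  Q = [1, 2]
  Insert 2 (step 3): P = [2, 7] / [3];  Q = [1, 2] / [3]
  Insert 6 (step 4): P = [2, 6] / [3, 7];  Q = [1, 2] / [3, 4]
  Insert 5 (step 5): P = [2, 5] / [3, 6] / [7];  Q = [1, 2] / [3, 4] / [5]
  Insert 4 (step 6): P = [2, 4] / [3, 5] / [6] / [7];  Q = [1, 2] / [3, 4] / [5] / [6]
  Insert 1 (step 7): P = [1, 4] / [2, 5] / [3] / [6] / [7];  Q = [1, 2] / [3, 4] / [5] / [6] / [7]
  Insert 9 (step 8): P = [1, 4, 9] / [2, 5] / [3] / [6] / [7];  Q = [1, 2, 8] / [3, 4] / [5] / [6] / [7]
  Insert 8 (step 9): P = [1, 4, 8] / [2, 5, 9] / [3] / [6] / [7];  Q = [1, 2, 8] / [3, 4, 9] / [5] / [6] / [7]
Final shape: (3, 3, 1, 1, 1).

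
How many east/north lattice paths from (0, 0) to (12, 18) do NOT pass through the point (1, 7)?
Number of paths = 80849769

Total paths from (0, 0) to (12, 18): C(30, 12) = 86493225. Paths through (1, 7): (paths (0, 0) → (1, 7)) × (paths (1, 7) → (12, 18)) = C(8, 1) · C(22, 11) = 8 · 705432 = 5643456. Avoidance count = 86493225 − 5643456 = 80849769.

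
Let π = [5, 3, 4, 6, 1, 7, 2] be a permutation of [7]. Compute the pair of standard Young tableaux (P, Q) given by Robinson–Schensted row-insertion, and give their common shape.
P = [1, 2, 6, 7] / [3, 4] / [5];  Q = [1, 3, 4, 6] / [2, 7] / [5];  common shape = (4, 2, 1)

Row-insert the values π_1, π_2, … into P one at a time, bumping the leftmost entry strictly greater than the inserted value down to the next row. The recording tableau Q records, in position (i, j), the step at which that cell was added to P.
  Insert 5 (step 1): P = [5];  Q = [1]
  Insert 3 (step 2): P = [3] / [5];  Q = [1] / [2]
  Insert 4 (step 3): P = [3, 4] / [5];  Q = [1, 3] / [2]
  Insert 6 (step 4): P = [3, 4, 6] / [5];  Q = [1, 3, 4] / [2]
  Insert 1 (step 5): P = [1, 4, 6] / [3] / [5];  Q = [1, 3, 4] / [2] / [5]
  Insert 7 (step 6): P = [1, 4, 6, 7] / [3] / [5];  Q = [1, 3, 4, 6] / [2] / [5]
  Insert 2 (step 7): P = [1, 2, 6, 7] / [3, 4] / [5];  Q = [1, 3, 4, 6] / [2, 7] / [5]
Final shape: (4, 2, 1).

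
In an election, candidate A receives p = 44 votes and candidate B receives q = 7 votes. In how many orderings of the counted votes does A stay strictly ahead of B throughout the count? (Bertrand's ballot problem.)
Strict-lead orderings = 83993700

Total orderings of the 51 votes with 44 for A: C(51, 44) = 115775100. By the Bertrand ballot formula (Cycle Lemma / reflection principle), the number of orderings in which A is strictly ahead of B throughout is (p − q)/(p + q) · C(p + q, p) = (44 − 7)/(44 + 7) · 115775100 = 83993700.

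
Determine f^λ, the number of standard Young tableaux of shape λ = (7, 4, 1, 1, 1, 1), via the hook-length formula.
# SYT of shape (7, 4, 1, 1, 1, 1) = 75075

Hook-length formula: f^λ = n! / Π hook(c), product over all cells c of the Young diagram. For λ = (7, 4, 1, 1, 1, 1), n = 15 boxes. Hook lengths by row (left-to-right, top-to-bottom): [12, 7, 6, 5, 3, 2, 1]; [8, 3, 2, 1]; [4]; [3]; [2]; [1]. Product of hooks = 17418240. So f^λ = 15! / 17418240 = 1307674368000 / 17418240 = 75075.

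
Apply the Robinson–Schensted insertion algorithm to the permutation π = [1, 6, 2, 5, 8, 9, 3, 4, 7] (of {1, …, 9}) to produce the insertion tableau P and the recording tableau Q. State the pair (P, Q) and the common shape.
P = [1, 2, 3, 4, 7] / [5, 8, 9] / [6];  Q = [1, 2, 4, 5, 6] / [3, 8, 9] / [7];  common shape = (5, 3, 1)

Row-insert the values π_1, π_2, … into P one at a time, bumping the leftmost entry strictly greater than the inserted value down to the next row. The recording tableau Q records, in position (i, j), the step at which that cell was added to P.
  Insert 1 (step 1): P = [1];  Q = [1]
  Insert 6 (step 2): P = [1, 6];  Q = [1, 2]
  Insert 2 (step 3): P = [1, 2] / [6];  Q = [1, 2] / [3]
  Insert 5 (step 4): P = [1, 2, 5] / [6];  Q = [1, 2, 4] / [3]
  Insert 8 (step 5): P = [1, 2, 5, 8] / [6];  Q = [1, 2, 4, 5] / [3]
  Insert 9 (step 6): P = [1, 2, 5, 8, 9] / [6];  Q = [1, 2, 4, 5, 6] / [3]
  Insert 3 (step 7): P = [1, 2, 3, 8, 9] / [5] / [6];  Q = [1, 2, 4, 5, 6] / [3] / [7]
  Insert 4 (step 8): P = [1, 2, 3, 4, 9] / [5, 8] / [6];  Q = [1, 2, 4, 5, 6] / [3, 8] / [7]
  Insert 7 (step 9): P = [1, 2, 3, 4, 7] / [5, 8, 9] / [6];  Q = [1, 2, 4, 5, 6] / [3, 8, 9] / [7]
Final shape: (5, 3, 1).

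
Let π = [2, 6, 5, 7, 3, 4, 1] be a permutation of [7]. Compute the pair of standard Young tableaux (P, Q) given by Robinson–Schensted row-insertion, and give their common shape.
P = [1, 3, 4] / [2, 7] / [5] / [6];  Q = [1, 2, 4] / [3, 6] / [5] / [7];  common shape = (3, 2, 1, 1)

Row-insert the values π_1, π_2, … into P one at a time, bumping the leftmost entry strictly greater than the inserted value down to the next row. The recording tableau Q records, in position (i, j), the step at which that cell was added to P.
  Insert 2 (step 1): P = [2];  Q = [1]
  Insert 6 (step 2): P = [2, 6];  Q = [1, 2]
  Insert 5 (step 3): P = [2, 5] / [6];  Q = [1, 2] / [3]
  Insert 7 (step 4): P = [2, 5, 7] / [6];  Q = [1, 2, 4] / [3]
  Insert 3 (step 5): P = [2, 3, 7] / [5] / [6];  Q = [1, 2, 4] / [3] / [5]
  Insert 4 (step 6): P = [2, 3, 4] / [5, 7] / [6];  Q = [1, 2, 4] / [3, 6] / [5]
  Insert 1 (step 7): P = [1, 3, 4] / [2, 7] / [5] / [6];  Q = [1, 2, 4] / [3, 6] / [5] / [7]
Final shape: (3, 2, 1, 1).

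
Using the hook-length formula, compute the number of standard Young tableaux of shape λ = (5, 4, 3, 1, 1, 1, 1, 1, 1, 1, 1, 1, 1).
# SYT of shape (5, 4, 3, 1, 1, 1, 1, 1, 1, 1, 1, 1, 1) = 43257984

Hook-length formula: f^λ = n! / Π hook(c), product over all cells c of the Young diagram. For λ = (5, 4, 3, 1, 1, 1, 1, 1, 1, 1, 1, 1, 1), n = 22 boxes. Hook lengths by row (left-to-right, top-to-bottom): [17, 6, 5, 3, 1]; [15, 4, 3, 1]; [13, 2, 1]; [10]; [9]; [8]; [7]; [6]; [5]; [4]; [3]; [2]; [1]. Product of hooks = 25983659520000. So f^λ = 22! / 25983659520000 = 1124000727777607680000 / 25983659520000 = 43257984.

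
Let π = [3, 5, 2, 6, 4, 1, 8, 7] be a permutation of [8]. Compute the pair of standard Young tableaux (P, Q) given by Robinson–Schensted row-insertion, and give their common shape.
P = [1, 4, 6, 7] / [2, 5, 8] / [3];  Q = [1, 2, 4, 7] / [3, 5, 8] / [6];  common shape = (4, 3, 1)

Row-insert the values π_1, π_2, … into P one at a time, bumping the leftmost entry strictly greater than the inserted value down to the next row. The recording tableau Q records, in position (i, j), the step at which that cell was added to P.
  Insert 3 (step 1): P = [3];  Q = [1]
  Insert 5 (step 2): P = [3, 5];  Q = [1, 2]
  Insert 2 (step 3): P = [2, 5] / [3];  Q = [1, 2] / [3]
  Insert 6 (step 4): P = [2, 5, 6] / [3];  Q = [1, 2, 4] / [3]
  Insert 4 (step 5): P = [2, 4, 6] / [3, 5];  Q = [1, 2, 4] / [3, 5]
  Insert 1 (step 6): P = [1, 4, 6] / [2, 5] / [3];  Q = [1, 2, 4] / [3, 5] / [6]
  Insert 8 (step 7): P = [1, 4, 6, 8] / [2, 5] / [3];  Q = [1, 2, 4, 7] / [3, 5] / [6]
  Insert 7 (step 8): P = [1, 4, 6, 7] / [2, 5, 8] / [3];  Q = [1, 2, 4, 7] / [3, 5, 8] / [6]
Final shape: (4, 3, 1).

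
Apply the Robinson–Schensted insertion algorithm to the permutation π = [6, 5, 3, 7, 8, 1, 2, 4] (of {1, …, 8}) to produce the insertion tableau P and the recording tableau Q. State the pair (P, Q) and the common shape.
P = [1, 2, 4] / [3, 7, 8] / [5] / [6];  Q = [1, 4, 5] / [2, 7, 8] / [3] / [6];  common shape = (3, 3, 1, 1)

Row-insert the values π_1, π_2, … into P one at a time, bumping the leftmost entry strictly greater than the inserted value down to the next row. The recording tableau Q records, in position (i, j), the step at which that cell was added to P.
  Insert 6 (step 1): P = [6];  Q = [1]
  Insert 5 (step 2): P = [5] / [6];  Q = [1] / [2]
  Insert 3 (step 3): P = [3] / [5] / [6];  Q = [1] / [2] / [3]
  Insert 7 (step 4): P = [3, 7] / [5] / [6];  Q = [1, 4] / [2] / [3]
  Insert 8 (step 5): P = [3, 7, 8] / [5] / [6];  Q = [1, 4, 5] / [2] / [3]
  Insert 1 (step 6): P = [1, 7, 8] / [3] / [5] / [6];  Q = [1, 4, 5] / [2] / [3] / [6]
  Insert 2 (step 7): P = [1, 2, 8] / [3, 7] / [5] / [6];  Q = [1, 4, 5] / [2, 7] / [3] / [6]
  Insert 4 (step 8): P = [1, 2, 4] / [3, 7, 8] / [5] / [6];  Q = [1, 4, 5] / [2, 7, 8] / [3] / [6]
Final shape: (3, 3, 1, 1).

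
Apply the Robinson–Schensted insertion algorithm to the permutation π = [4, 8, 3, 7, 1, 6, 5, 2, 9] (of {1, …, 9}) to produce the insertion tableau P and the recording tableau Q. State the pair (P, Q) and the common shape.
P = [1, 2, 9] / [3, 5] / [4, 6] / [7] / [8];  Q = [1, 2, 9] / [3, 4] / [5, 6] / [7] / [8];  common shape = (3, 2, 2, 1, 1)

Row-insert the values π_1, π_2, … into P one at a time, bumping the leftmost entry strictly greater than the inserted value down to the next row. The recording tableau Q records, in position (i, j), the step at which that cell was added to P.
  Insert 4 (step 1): P = [4];  Q = [1]
  Insert 8 (step 2): P = [4, 8];  Q = [1, 2]
  Insert 3 (step 3): P = [3, 8] / [4];  Q = [1, 2] / [3]
  Insert 7 (step 4): P = [3, 7] / [4, 8];  Q = [1, 2] / [3, 4]
  Insert 1 (step 5): P = [1, 7] / [3, 8] / [4];  Q = [1, 2] / [3, 4] / [5]
  Insert 6 (step 6): P = [1, 6] / [3, 7] / [4, 8];  Q = [1, 2] / [3, 4] / [5, 6]
  Insert 5 (step 7): P = [1, 5] / [3, 6] / [4, 7] / [8];  Q = [1, 2] / [3, 4] / [5, 6] / [7]
  Insert 2 (step 8): P = [1, 2] / [3, 5] / [4, 6] / [7] / [8];  Q = [1, 2] / [3, 4] / [5, 6] / [7] / [8]
  Insert 9 (step 9): P = [1, 2, 9] / [3, 5] / [4, 6] / [7] / [8];  Q = [1, 2, 9] / [3, 4] / [5, 6] / [7] / [8]
Final shape: (3, 2, 2, 1, 1).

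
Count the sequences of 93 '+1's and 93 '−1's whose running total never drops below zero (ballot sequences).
C_93 = 60960876535340415751462563580829648891969728907438000

These ballot sequences are counted by the Catalan number C_n = (1/(n + 1)) · C(2n, n). For n = 93: C_93 = (1/94) · C(186, 93) = 5730322394321999080637480976597986995845154517299172000/94 = 60960876535340415751462563580829648891969728907438000.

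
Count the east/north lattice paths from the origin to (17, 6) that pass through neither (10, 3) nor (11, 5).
Number of paths = 42057

Inclusion–exclusion. Total paths: C(23, 17) = 100947. Through P₁: C(13, 10)·C(10, 7) = 34320. Through P₂: C(16, 11)·C(7, 6) = 30576. Since P₁ is strictly southwest of P₂, a monotone path through both must visit P₁ then P₂; paths through both = C(13, 10)·C(3, 1)·C(7, 6) = 6006. Avoid both = 100947 − 34320 − 30576 + 6006 = 42057.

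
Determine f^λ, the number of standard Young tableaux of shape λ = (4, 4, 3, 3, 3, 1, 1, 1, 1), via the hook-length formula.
# SYT of shape (4, 4, 3, 3, 3, 1, 1, 1, 1) = 88179000

Hook-length formula: f^λ = n! / Π hook(c), product over all cells c of the Young diagram. For λ = (4, 4, 3, 3, 3, 1, 1, 1, 1), n = 21 boxes. Hook lengths by row (left-to-right, top-to-bottom): [12, 7, 6, 2]; [11, 6, 5, 1]; [9, 4, 3]; [8, 3, 2]; [7, 2, 1]; [4]; [3]; [2]; [1]. Product of hooks = 579400335360. So f^λ = 21! / 579400335360 = 51090942171709440000 / 579400335360 = 88179000.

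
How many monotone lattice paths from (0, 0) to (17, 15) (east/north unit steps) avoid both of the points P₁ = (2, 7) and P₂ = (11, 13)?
Number of paths = 483224424

Inclusion–exclusion. Total paths: C(32, 17) = 565722720. Through P₁: C(9, 2)·C(23, 15) = 17651304. Through P₂: C(24, 11)·C(8, 6) = 69892032. Since P₁ is strictly southwest of P₂, a monotone path through both must visit P₁ then P₂; paths through both = C(9, 2)·C(15, 9)·C(8, 6) = 5045040. Avoid both = 565722720 − 17651304 − 69892032 + 5045040 = 483224424.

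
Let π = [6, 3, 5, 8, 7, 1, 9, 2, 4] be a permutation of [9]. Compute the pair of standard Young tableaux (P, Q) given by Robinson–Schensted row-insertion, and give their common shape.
P = [1, 2, 4, 9] / [3, 5, 7] / [6, 8];  Q = [1, 3, 4, 7] / [2, 5, 9] / [6, 8];  common shape = (4, 3, 2)

Row-insert the values π_1, π_2, … into P one at a time, bumping the leftmost entry strictly greater than the inserted value down to the next row. The recording tableau Q records, in position (i, j), the step at which that cell was added to P.
  Insert 6 (step 1): P = [6];  Q = [1]
  Insert 3 (step 2): P = [3] / [6];  Q = [1] / [2]
  Insert 5 (step 3): P = [3, 5] / [6];  Q = [1, 3] / [2]
  Insert 8 (step 4): P = [3, 5, 8] / [6];  Q = [1, 3, 4] / [2]
  Insert 7 (step 5): P = [3, 5, 7] / [6, 8];  Q = [1, 3, 4] / [2, 5]
  Insert 1 (step 6): P = [1, 5, 7] / [3, 8] / [6];  Q = [1, 3, 4] / [2, 5] / [6]
  Insert 9 (step 7): P = [1, 5, 7, 9] / [3, 8] / [6];  Q = [1, 3, 4, 7] / [2, 5] / [6]
  Insert 2 (step 8): P = [1, 2, 7, 9] / [3, 5] / [6, 8];  Q = [1, 3, 4, 7] / [2, 5] / [6, 8]
  Insert 4 (step 9): P = [1, 2, 4, 9] / [3, 5, 7] / [6, 8];  Q = [1, 3, 4, 7] / [2, 5, 9] / [6, 8]
Final shape: (4, 3, 2).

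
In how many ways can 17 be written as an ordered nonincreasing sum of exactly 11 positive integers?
p(17, 11 parts) = 11

Partitions of n into exactly k parts are in bijection with partitions of n − k into at most k parts (subtract 1 from each part). So p(17, exactly 11) = p(6, parts ≤ 11). Computing via the recurrence p(m, j) = p(m, j−1) + p(m−j, j) gives 11.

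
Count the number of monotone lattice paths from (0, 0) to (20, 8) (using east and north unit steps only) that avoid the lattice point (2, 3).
Number of paths = 2771615

Total paths from (0, 0) to (20, 8): C(28, 20) = 3108105. Paths through (2, 3): (paths (0, 0) → (2, 3)) × (paths (2, 3) → (20, 8)) = C(5, 2) · C(23, 18) = 10 · 33649 = 336490. Avoidance count = 3108105 − 336490 = 2771615.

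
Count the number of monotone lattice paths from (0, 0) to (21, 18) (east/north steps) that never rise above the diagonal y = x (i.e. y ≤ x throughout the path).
Number of paths = 11338026180

By the reflection principle (André's argument), the number of monotone paths to (21, 18) with n ≤ m that never go above y = x is C(39, 21) − C(39, 22) = 62359143990 − 51021117810 = 11338026180.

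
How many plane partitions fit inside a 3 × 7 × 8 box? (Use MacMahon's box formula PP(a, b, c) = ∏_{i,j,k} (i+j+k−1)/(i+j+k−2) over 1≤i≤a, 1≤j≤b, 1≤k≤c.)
PP(3, 7, 8) = 4971151900

Evaluate the triple product over i = 1..3, j = 1..7, k = 1..8. The factors are (2/1) · (3/2) · (4/3) · (5/4) · (6/5) · (7/6) · (8/7) · (9/8) · … (168 factors total). The numerators and denominators telescope so the product is an integer; carrying out the multiplication exactly gives PP(3, 7, 8) = 4971151900.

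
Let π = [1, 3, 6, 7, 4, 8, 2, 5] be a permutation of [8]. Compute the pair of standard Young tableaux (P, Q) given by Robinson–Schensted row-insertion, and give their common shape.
P = [1, 2, 4, 5, 8] / [3, 7] / [6];  Q = [1, 2, 3, 4, 6] / [5, 8] / [7];  common shape = (5, 2, 1)

Row-insert the values π_1, π_2, … into P one at a time, bumping the leftmost entry strictly greater than the inserted value down to the next row. The recording tableau Q records, in position (i, j), the step at which that cell was added to P.
  Insert 1 (step 1): P = [1];  Q = [1]
  Insert 3 (step 2): P = [1, 3];  Q = [1, 2]
  Insert 6 (step 3): P = [1, 3, 6];  Q = [1, 2, 3]
  Insert 7 (step 4): P = [1, 3, 6, 7];  Q = [1, 2, 3, 4]
  Insert 4 (step 5): P = [1, 3, 4, 7] / [6];  Q = [1, 2, 3, 4] / [5]
  Insert 8 (step 6): P = [1, 3, 4, 7, 8] / [6];  Q = [1, 2, 3, 4, 6] / [5]
  Insert 2 (step 7): P = [1, 2, 4, 7, 8] / [3] / [6];  Q = [1, 2, 3, 4, 6] / [5] / [7]
  Insert 5 (step 8): P = [1, 2, 4, 5, 8] / [3, 7] / [6];  Q = [1, 2, 3, 4, 6] / [5, 8] / [7]
Final shape: (5, 2, 1).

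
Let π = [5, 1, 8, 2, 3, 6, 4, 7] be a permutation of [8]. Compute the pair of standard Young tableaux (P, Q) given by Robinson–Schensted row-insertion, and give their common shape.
P = [1, 2, 3, 4, 7] / [5, 6] / [8];  Q = [1, 3, 5, 6, 8] / [2, 4] / [7];  common shape = (5, 2, 1)

Row-insert the values π_1, π_2, … into P one at a time, bumping the leftmost entry strictly greater than the inserted value down to the next row. The recording tableau Q records, in position (i, j), the step at which that cell was added to P.
  Insert 5 (step 1): P = [5];  Q = [1]
  Insert 1 (step 2): P = [1] / [5];  Q = [1] / [2]
  Insert 8 (step 3): P = [1, 8] / [5];  Q = [1, 3] / [2]
  Insert 2 (step 4): P = [1, 2] / [5, 8];  Q = [1, 3] / [2, 4]
  Insert 3 (step 5): P = [1, 2, 3] / [5, 8];  Q = [1, 3, 5] / [2, 4]
  Insert 6 (step 6): P = [1, 2, 3, 6] / [5, 8];  Q = [1, 3, 5, 6] / [2, 4]
  Insert 4 (step 7): P = [1, 2, 3, 4] / [5, 6] / [8];  Q = [1, 3, 5, 6] / [2, 4] / [7]
  Insert 7 (step 8): P = [1, 2, 3, 4, 7] / [5, 6] / [8];  Q = [1, 3, 5, 6, 8] / [2, 4] / [7]
Final shape: (5, 2, 1).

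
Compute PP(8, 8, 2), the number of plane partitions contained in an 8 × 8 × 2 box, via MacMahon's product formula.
PP(8, 8, 2) = 34763300

Evaluate the triple product over i = 1..8, j = 1..8, k = 1..2. The factors are (2/1) · (3/2) · (3/2) · (4/3) · (4/3) · (5/4) · (5/4) · (6/5) · … (128 factors total). The numerators and denominators telescope so the product is an integer; carrying out the multiplication exactly gives PP(8, 8, 2) = 34763300.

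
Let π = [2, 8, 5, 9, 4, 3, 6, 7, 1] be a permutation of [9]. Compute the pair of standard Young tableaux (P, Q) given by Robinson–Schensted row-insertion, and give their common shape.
P = [1, 3, 6, 7] / [2, 9] / [4] / [5] / [8];  Q = [1, 2, 4, 8] / [3, 7] / [5] / [6] / [9];  common shape = (4, 2, 1, 1, 1)

Row-insert the values π_1, π_2, … into P one at a time, bumping the leftmost entry strictly greater than the inserted value down to the next row. The recording tableau Q records, in position (i, j), the step at which that cell was added to P.
  Insert 2 (step 1): P = [2];  Q = [1]
  Insert 8 (step 2): P = [2, 8];  Q = [1, 2]
  Insert 5 (step 3): P = [2, 5] / [8];  Q = [1, 2] / [3]
  Insert 9 (step 4): P = [2, 5, 9] / [8];  Q = [1, 2, 4] / [3]
  Insert 4 (step 5): P = [2, 4, 9] / [5] / [8];  Q = [1, 2, 4] / [3] / [5]
  Insert 3 (step 6): P = [2, 3, 9] / [4] / [5] / [8];  Q = [1, 2, 4] / [3] / [5] / [6]
  Insert 6 (step 7): P = [2, 3, 6] / [4, 9] / [5] / [8];  Q = [1, 2, 4] / [3, 7] / [5] / [6]
  Insert 7 (step 8): P = [2, 3, 6, 7] / [4, 9] / [5] / [8];  Q = [1, 2, 4, 8] / [3, 7] / [5] / [6]
  Insert 1 (step 9): P = [1, 3, 6, 7] / [2, 9] / [4] / [5] / [8];  Q = [1, 2, 4, 8] / [3, 7] / [5] / [6] / [9]
Final shape: (4, 2, 1, 1, 1).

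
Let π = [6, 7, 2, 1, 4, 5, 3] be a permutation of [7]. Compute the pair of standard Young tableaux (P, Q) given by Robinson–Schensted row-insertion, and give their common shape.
P = [1, 3, 5] / [2, 4] / [6, 7];  Q = [1, 2, 6] / [3, 5] / [4, 7];  common shape = (3, 2, 2)

Row-insert the values π_1, π_2, … into P one at a time, bumping the leftmost entry strictly greater than the inserted value down to the next row. The recording tableau Q records, in position (i, j), the step at which that cell was added to P.
  Insert 6 (step 1): P = [6];  Q = [1]
  Insert 7 (step 2): P = [6, 7];  Q = [1, 2]
  Insert 2 (step 3): P = [2, 7] / [6];  Q = [1, 2] / [3]
  Insert 1 (step 4): P = [1, 7] / [2] / [6];  Q = [1, 2] / [3] / [4]
  Insert 4 (step 5): P = [1, 4] / [2, 7] / [6];  Q = [1, 2] / [3, 5] / [4]
  Insert 5 (step 6): P = [1, 4, 5] / [2, 7] / [6];  Q = [1, 2, 6] / [3, 5] / [4]
  Insert 3 (step 7): P = [1, 3, 5] / [2, 4] / [6, 7];  Q = [1, 2, 6] / [3, 5] / [4, 7]
Final shape: (3, 2, 2).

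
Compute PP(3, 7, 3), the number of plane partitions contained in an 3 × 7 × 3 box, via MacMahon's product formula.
PP(3, 7, 3) = 108900

Evaluate the triple product over i = 1..3, j = 1..7, k = 1..3. The factors are (2/1) · (3/2) · (4/3) · (3/2) · (4/3) · (5/4) · (4/3) · (5/4) · … (63 factors total). The numerators and denominators telescope so the product is an integer; carrying out the multiplication exactly gives PP(3, 7, 3) = 108900.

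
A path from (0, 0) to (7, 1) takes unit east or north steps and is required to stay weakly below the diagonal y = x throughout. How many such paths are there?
Number of paths = 7

By the reflection principle (André's argument), the number of monotone paths to (7, 1) with n ≤ m that never go above y = x is C(8, 7) − C(8, 8) = 8 − 1 = 7.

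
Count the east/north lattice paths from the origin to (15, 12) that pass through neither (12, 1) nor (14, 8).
Number of paths = 15782618

Inclusion–exclusion. Total paths: C(27, 15) = 17383860. Through P₁: C(13, 12)·C(14, 3) = 4732. Through P₂: C(22, 14)·C(5, 1) = 1598850. Since P₁ is strictly southwest of P₂, a monotone path through both must visit P₁ then P₂; paths through both = C(13, 12)·C(9, 2)·C(5, 1) = 2340. Avoid both = 17383860 − 4732 − 1598850 + 2340 = 15782618.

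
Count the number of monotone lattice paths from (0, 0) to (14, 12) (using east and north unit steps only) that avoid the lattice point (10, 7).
Number of paths = 7207252

Total paths from (0, 0) to (14, 12): C(26, 14) = 9657700. Paths through (10, 7): (paths (0, 0) → (10, 7)) × (paths (10, 7) → (14, 12)) = C(17, 10) · C(9, 4) = 19448 · 126 = 2450448. Avoidance count = 9657700 − 2450448 = 7207252.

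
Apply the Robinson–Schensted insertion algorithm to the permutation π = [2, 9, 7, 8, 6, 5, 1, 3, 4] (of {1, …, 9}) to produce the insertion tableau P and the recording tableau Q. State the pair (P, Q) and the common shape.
P = [1, 3, 4] / [2, 5, 8] / [6] / [7] / [9];  Q = [1, 2, 4] / [3, 8, 9] / [5] / [6] / [7];  common shape = (3, 3, 1, 1, 1)

Row-insert the values π_1, π_2, … into P one at a time, bumping the leftmost entry strictly greater than the inserted value down to the next row. The recording tableau Q records, in position (i, j), the step at which that cell was added to P.
  Insert 2 (step 1): P = [2];  Q = [1]
  Insert 9 (step 2): P = [2, 9];  Q = [1, 2]
  Insert 7 (step 3): P = [2, 7] / [9];  Q = [1, 2] / [3]
  Insert 8 (step 4): P = [2, 7, 8] / [9];  Q = [1, 2, 4] / [3]
  Insert 6 (step 5): P = [2, 6, 8] / [7] / [9];  Q = [1, 2, 4] / [3] / [5]
  Insert 5 (step 6): P = [2, 5, 8] / [6] / [7] / [9];  Q = [1, 2, 4] / [3] / [5] / [6]
  Insert 1 (step 7): P = [1, 5, 8] / [2] / [6] / [7] / [9];  Q = [1, 2, 4] / [3] / [5] / [6] / [7]
  Insert 3 (step 8): P = [1, 3, 8] / [2, 5] / [6] / [7] / [9];  Q = [1, 2, 4] / [3, 8] / [5] / [6] / [7]
  Insert 4 (step 9): P = [1, 3, 4] / [2, 5, 8] / [6] / [7] / [9];  Q = [1, 2, 4] / [3, 8, 9] / [5] / [6] / [7]
Final shape: (3, 3, 1, 1, 1).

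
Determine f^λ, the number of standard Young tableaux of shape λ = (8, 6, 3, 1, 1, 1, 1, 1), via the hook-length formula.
# SYT of shape (8, 6, 3, 1, 1, 1, 1, 1) = 1045626582

Hook-length formula: f^λ = n! / Π hook(c), product over all cells c of the Young diagram. For λ = (8, 6, 3, 1, 1, 1, 1, 1), n = 22 boxes. Hook lengths by row (left-to-right, top-to-bottom): [15, 9, 8, 6, 5, 4, 2, 1]; [12, 6, 5, 3, 2, 1]; [8, 2, 1]; [5]; [4]; [3]; [2]; [1]. Product of hooks = 1074954240000. So f^λ = 22! / 1074954240000 = 1124000727777607680000 / 1074954240000 = 1045626582.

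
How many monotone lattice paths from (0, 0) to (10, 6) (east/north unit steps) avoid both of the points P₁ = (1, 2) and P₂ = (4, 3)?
Number of paths = 3931

Inclusion–exclusion. Total paths: C(16, 10) = 8008. Through P₁: C(3, 1)·C(13, 9) = 2145. Through P₂: C(7, 4)·C(9, 6) = 2940. Since P₁ is strictly southwest of P₂, a monotone path through both must visit P₁ then P₂; paths through both = C(3, 1)·C(4, 3)·C(9, 6) = 1008. Avoid both = 8008 − 2145 − 2940 + 1008 = 3931.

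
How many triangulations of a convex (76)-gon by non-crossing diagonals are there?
C_74 = 311496878311103321137536291518809134027240

These polygon triangulations are counted by the Catalan number C_n = (1/(n + 1)) · C(2n, n). For n = 74: C_74 = (1/75) · C(148, 74) = 23362265873332749085315221863910685052043000/75 = 311496878311103321137536291518809134027240.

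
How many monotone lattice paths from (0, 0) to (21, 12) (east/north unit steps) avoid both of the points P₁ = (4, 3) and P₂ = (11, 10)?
Number of paths = 230106734

Inclusion–exclusion. Total paths: C(33, 21) = 354817320. Through P₁: C(7, 4)·C(26, 17) = 109359250. Through P₂: C(21, 11)·C(12, 10) = 23279256. Since P₁ is strictly southwest of P₂, a monotone path through both must visit P₁ then P₂; paths through both = C(7, 4)·C(14, 7)·C(12, 10) = 7927920. Avoid both = 354817320 − 109359250 − 23279256 + 7927920 = 230106734.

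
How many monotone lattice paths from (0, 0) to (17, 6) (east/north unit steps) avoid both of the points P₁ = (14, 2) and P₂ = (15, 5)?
Number of paths = 51675

Inclusion–exclusion. Total paths: C(23, 17) = 100947. Through P₁: C(16, 14)·C(7, 3) = 4200. Through P₂: C(20, 15)·C(3, 2) = 46512. Since P₁ is strictly southwest of P₂, a monotone path through both must visit P₁ then P₂; paths through both = C(16, 14)·C(4, 1)·C(3, 2) = 1440. Avoid both = 100947 − 4200 − 46512 + 1440 = 51675.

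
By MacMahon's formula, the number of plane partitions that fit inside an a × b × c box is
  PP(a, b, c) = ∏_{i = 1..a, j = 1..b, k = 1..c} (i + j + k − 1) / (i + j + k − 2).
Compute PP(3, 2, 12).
PP(3, 2, 12) = 63700

Evaluate the triple product over i = 1..3, j = 1..2, k = 1..12. The factors are (2/1) · (3/2) · (4/3) · (5/4) · (6/5) · (7/6) · (8/7) · (9/8) · … (72 factors total). The numerators and denominators telescope so the product is an integer; carrying out the multiplication exactly gives PP(3, 2, 12) = 63700.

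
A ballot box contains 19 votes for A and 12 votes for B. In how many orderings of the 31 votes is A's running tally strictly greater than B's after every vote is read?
Strict-lead orderings = 31865925

Total orderings of the 31 votes with 19 for A: C(31, 19) = 141120525. By the Bertrand ballot formula (Cycle Lemma / reflection principle), the number of orderings in which A is strictly ahead of B throughout is (p − q)/(p + q) · C(p + q, p) = (19 − 12)/(19 + 12) · 141120525 = 31865925.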